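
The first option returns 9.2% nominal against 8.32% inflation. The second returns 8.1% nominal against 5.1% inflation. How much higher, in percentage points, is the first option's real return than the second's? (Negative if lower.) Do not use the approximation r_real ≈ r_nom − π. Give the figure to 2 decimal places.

-2.04

The first option real return: 1.092/1.0832 − 1 = 0.812%.
The second real return: 1.081/1.051 − 1 = 2.854%.
Difference: 0.812 − 2.854 = -2.042 pp.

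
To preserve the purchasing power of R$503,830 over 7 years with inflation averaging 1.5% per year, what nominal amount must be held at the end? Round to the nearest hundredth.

Cumulative price-level factor: (1+1.5%)^7 ≈ 1.1098449129.
Multiplying R$503,830 by the price-level factor gives the future nominal sum.

R$559,173.16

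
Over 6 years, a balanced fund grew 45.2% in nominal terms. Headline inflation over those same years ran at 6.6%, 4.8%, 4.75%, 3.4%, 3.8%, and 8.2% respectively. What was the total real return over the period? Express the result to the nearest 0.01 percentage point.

6.84%

Cumulative inflation factor: 1.066 × 1.048 × 1.0475 × 1.034 × 1.038 × 1.082 ≈ 1.35899.
Nominal growth factor: 1.45200. Real growth factor = 1.45200 / 1.35899 ≈ 1.06844.
Total real return ≈ 6.8437%.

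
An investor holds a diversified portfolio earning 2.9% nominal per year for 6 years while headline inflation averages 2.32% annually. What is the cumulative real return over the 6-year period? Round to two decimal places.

3.45%

The annual real rate is (1+2.9%)/(1+2.32%) − 1 = 0.5668%.
Compounded over 6 years: (1 + 0.005668)^6 − 1 ≈ 0.03450.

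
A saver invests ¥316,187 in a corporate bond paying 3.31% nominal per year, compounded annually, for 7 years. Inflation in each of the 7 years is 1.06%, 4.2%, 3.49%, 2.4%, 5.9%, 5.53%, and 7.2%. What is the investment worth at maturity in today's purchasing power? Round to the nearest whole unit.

Nominal value at maturity: ¥316,187 × (1 + 3.31%)^7 ≈ ¥397,137.
Price-level factor over 7 years: 1.0106 × 1.042 × 1.0349 × 1.024 × 1.059 × 1.0553 × 1.072 ≈ 1.3369403783.
Dividing the nominal maturity value by the price-level factor gives the value in today's money.

¥297,049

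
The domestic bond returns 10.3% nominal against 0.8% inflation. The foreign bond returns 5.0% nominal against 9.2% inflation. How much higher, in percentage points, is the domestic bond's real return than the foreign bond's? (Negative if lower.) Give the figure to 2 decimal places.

13.27

The domestic bond real return: 1.103/1.008 − 1 = 9.425%.
The foreign bond real return: 1.050/1.092 − 1 = -3.846%.
Difference: 9.425 − (-3.846) = 13.271 pp.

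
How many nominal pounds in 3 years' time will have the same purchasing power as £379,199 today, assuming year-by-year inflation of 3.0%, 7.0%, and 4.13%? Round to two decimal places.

Cumulative price-level factor: 1.030 × 1.070 × 1.0413 = 1.14761673.
Multiplying £379,199 by the price-level factor gives the future nominal sum.

£435,175.12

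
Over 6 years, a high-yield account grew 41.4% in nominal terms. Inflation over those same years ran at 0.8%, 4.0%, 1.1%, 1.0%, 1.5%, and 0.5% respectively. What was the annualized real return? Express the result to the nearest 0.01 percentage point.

4.40%

Cumulative inflation factor: 1.008 × 1.040 × 1.011 × 1.010 × 1.015 × 1.005 ≈ 1.09194.
Nominal growth factor: 1.41400. Real growth factor = 1.41400 / 1.09194 ≈ 1.29494.
Annualized: 1.29494^(1/6) − 1 ≈ 0.04402.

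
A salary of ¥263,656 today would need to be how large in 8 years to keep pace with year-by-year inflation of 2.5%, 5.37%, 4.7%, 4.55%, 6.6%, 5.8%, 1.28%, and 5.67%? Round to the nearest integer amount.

Cumulative price-level factor: 1.025 × 1.0537 × 1.047 × 1.0455 × 1.066 × 1.058 × 1.0128 × 1.0567 ≈ 1.4270192668.
The nominal amount required is ¥263,656 scaled up by that factor.

¥376,242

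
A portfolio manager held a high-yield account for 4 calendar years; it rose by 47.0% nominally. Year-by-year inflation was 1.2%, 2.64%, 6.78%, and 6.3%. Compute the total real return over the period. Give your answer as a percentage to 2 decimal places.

24.68%

Cumulative inflation factor: 1.012 × 1.0264 × 1.0678 × 1.063 ≈ 1.17902.
Nominal growth factor: 1.47000. Real growth factor = 1.47000 / 1.17902 ≈ 1.24680.
Total real return ≈ 24.6801%.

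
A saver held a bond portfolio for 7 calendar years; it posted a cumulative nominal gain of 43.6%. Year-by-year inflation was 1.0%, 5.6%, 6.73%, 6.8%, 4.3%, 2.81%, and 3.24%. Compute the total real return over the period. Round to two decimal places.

6.69%

Cumulative inflation factor: 1.010 × 1.056 × 1.0673 × 1.068 × 1.043 × 1.0281 × 1.0324 ≈ 1.34589.
Nominal growth factor: 1.43600. Real growth factor = 1.43600 / 1.34589 ≈ 1.06695.
Total real return ≈ 6.6949%.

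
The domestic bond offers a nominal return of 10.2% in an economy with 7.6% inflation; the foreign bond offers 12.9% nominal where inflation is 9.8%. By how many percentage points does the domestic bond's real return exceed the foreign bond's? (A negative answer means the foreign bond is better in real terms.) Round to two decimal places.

The domestic bond real return: 1.102/1.076 − 1 = 2.416%.
The foreign bond real return: 1.129/1.098 − 1 = 2.823%.
Difference: 2.416 − 2.823 = -0.407 pp.

-0.41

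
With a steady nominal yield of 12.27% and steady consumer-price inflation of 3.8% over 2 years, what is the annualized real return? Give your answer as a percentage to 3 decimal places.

With constant rates the annual real return is the same each year: (1+12.27%)/(1+3.8%) − 1 = 0.08160.

8.160%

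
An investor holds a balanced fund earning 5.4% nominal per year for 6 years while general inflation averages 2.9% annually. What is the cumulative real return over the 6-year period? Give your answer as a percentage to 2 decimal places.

The annual real rate is (1+5.4%)/(1+2.9%) − 1 = 2.4295%.
Compounded over 6 years: (1 + 0.024295)^6 − 1 ≈ 0.15492.

15.49%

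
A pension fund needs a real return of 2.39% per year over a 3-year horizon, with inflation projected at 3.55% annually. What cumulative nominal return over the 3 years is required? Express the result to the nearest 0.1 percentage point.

Required annual nominal rate: (1+2.39%)(1+3.55%) − 1 = 6.024845%.
Cumulative over 3 years: (1 + 0.06024845)^3 − 1 ≈ 0.19185.

19.2%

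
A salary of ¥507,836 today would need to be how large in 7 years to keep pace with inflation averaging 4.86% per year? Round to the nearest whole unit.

Cumulative price-level factor: (1+4.86%)^7 ≈ 1.3940199005.
Multiplying ¥507,836 by the price-level factor gives the future nominal sum.

¥707,933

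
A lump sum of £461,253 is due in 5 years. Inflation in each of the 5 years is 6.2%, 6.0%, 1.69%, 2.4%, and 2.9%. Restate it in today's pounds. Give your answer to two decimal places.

Price-level factor over 5 years: 1.062 × 1.060 × 1.0169 × 1.024 × 1.029 ≈ 1.2062128777.
Purchasing power today: £461,253 divided by that factor.

£382,397.68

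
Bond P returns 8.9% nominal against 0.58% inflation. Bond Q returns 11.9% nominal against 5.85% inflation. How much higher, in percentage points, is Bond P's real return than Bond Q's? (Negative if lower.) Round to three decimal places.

Bond P real return: 1.089/1.0058 − 1 = 8.2720%.
Bond Q real return: 1.119/1.0585 − 1 = 5.7156%.
Difference: 8.2720 − 5.7156 = 2.5564 pp.

2.556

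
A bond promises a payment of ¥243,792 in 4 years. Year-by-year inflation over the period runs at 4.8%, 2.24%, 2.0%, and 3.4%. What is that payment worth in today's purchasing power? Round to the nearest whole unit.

Price-level factor over 4 years: 1.048 × 1.0224 × 1.020 × 1.034 ≈ 1.1300634639.
Purchasing power today: ¥243,792 divided by that factor.

¥215,733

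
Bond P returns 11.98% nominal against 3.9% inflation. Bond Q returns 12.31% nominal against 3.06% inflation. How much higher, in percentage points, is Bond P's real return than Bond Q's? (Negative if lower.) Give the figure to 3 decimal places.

-1.199

Bond P real return: 1.1198/1.039 − 1 = 7.7767%.
Bond Q real return: 1.1231/1.0306 − 1 = 8.9754%.
Difference: 7.7767 − 8.9754 = -1.1987 pp.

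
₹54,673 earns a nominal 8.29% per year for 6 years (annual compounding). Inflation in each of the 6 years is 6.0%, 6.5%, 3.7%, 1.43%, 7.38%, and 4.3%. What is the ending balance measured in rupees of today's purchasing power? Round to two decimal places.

Nominal value at maturity: ₹54,673 × (1 + 8.29%)^6 ≈ ₹88,166.38.
Price-level factor over 6 years: 1.060 × 1.065 × 1.037 × 1.0143 × 1.0738 × 1.043 ≈ 1.3298674704.
The maturity value deflated by that factor is the answer in today's purchasing power.

₹66,297.12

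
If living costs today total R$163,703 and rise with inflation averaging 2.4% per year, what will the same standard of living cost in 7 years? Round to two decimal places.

Cumulative price-level factor: (1+2.4%)^7 ≈ 1.1805916207.
Multiplying R$163,703 by the price-level factor gives the future nominal sum.

R$193,266.39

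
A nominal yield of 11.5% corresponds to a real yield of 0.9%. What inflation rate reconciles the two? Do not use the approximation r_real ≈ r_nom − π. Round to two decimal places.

10.51%

From (1+r_nom) = (1+r_real)(1+π), we get 1+π = (1 + 11.5%)/(1 + 0.9%) = 1.115/1.009 ≈ 1.10505.
So π ≈ 10.5055%.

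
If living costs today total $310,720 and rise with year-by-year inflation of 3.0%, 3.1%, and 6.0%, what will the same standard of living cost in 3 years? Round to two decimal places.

Cumulative price-level factor: 1.030 × 1.031 × 1.060 = 1.1256458.
Multiplying $310,720 by the price-level factor gives the future nominal sum.

$349,760.66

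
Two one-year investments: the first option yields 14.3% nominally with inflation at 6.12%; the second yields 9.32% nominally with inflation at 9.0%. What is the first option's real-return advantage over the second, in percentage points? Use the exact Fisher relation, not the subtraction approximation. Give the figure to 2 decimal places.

7.41

The first option real return: 1.143/1.0612 − 1 = 7.708%.
The second real return: 1.0932/1.090 − 1 = 0.294%.
Difference: 7.708 − 0.294 = 7.414 pp.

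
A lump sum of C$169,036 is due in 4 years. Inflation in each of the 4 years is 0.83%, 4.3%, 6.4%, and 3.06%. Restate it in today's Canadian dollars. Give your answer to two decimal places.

Price-level factor over 4 years: 1.0083 × 1.043 × 1.064 × 1.0306 ≈ 1.1532032076.
Purchasing power today: C$169,036 divided by that factor.

C$146,579.54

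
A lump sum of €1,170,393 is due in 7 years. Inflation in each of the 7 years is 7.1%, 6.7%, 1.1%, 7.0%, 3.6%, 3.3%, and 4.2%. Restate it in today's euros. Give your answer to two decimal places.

Price-level factor over 7 years: 1.071 × 1.067 × 1.011 × 1.070 × 1.036 × 1.033 × 1.042 ≈ 1.3785312621.
Purchasing power today: €1,170,393 divided by that factor.

€849,014.48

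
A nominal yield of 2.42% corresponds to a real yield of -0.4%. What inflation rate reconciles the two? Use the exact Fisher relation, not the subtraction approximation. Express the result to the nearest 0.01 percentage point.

From (1+r_nom) = (1+r_real)(1+π), we get 1+π = (1 + 2.42%)/(1 − 0.4%) = 1.0242/0.996 ≈ 1.02831.
So π ≈ 2.8313%.

2.83%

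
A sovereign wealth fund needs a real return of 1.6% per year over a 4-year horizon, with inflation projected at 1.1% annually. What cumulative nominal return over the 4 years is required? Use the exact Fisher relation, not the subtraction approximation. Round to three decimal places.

Required annual nominal rate: (1+1.6%)(1+1.1%) − 1 = 2.7176%.
Cumulative over 4 years: (1 + 0.027176)^4 − 1 ≈ 0.11322.

11.322%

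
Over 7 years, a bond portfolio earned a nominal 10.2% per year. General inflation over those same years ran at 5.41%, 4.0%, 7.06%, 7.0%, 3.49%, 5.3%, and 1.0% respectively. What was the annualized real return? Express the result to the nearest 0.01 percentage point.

5.22%

Cumulative inflation factor: 1.0541 × 1.040 × 1.0706 × 1.070 × 1.0349 × 1.053 × 1.010 ≈ 1.38221.
Nominal growth factor: 1.97365. Real growth factor = 1.97365 / 1.38221 ≈ 1.42790.
Annualized: 1.42790^(1/7) − 1 ≈ 0.05220.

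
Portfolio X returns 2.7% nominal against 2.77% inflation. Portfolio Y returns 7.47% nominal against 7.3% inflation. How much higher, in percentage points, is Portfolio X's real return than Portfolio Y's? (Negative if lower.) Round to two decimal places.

-0.23

Portfolio X real return: 1.027/1.0277 − 1 = -0.068%.
Portfolio Y real return: 1.0747/1.073 − 1 = 0.158%.
Difference: -0.068 − 0.158 = -0.226 pp.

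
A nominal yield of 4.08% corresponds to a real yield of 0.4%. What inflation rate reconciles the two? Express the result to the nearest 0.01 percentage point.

3.67%

From (1+r_nom) = (1+r_real)(1+π), we get 1+π = (1 + 4.08%)/(1 + 0.4%) = 1.0408/1.004 ≈ 1.03665.
So π ≈ 3.6653%.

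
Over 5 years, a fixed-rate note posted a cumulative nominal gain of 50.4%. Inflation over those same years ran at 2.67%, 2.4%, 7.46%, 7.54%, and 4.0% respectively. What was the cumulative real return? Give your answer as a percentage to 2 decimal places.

Cumulative inflation factor: 1.0267 × 1.024 × 1.0746 × 1.0754 × 1.040 ≈ 1.26355.
Nominal growth factor: 1.50400. Real growth factor = 1.50400 / 1.26355 ≈ 1.19029.
Total real return ≈ 19.0294%.

19.03%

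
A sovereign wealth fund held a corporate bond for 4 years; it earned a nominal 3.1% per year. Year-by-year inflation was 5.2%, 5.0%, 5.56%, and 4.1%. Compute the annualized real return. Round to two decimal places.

Cumulative inflation factor: 1.052 × 1.050 × 1.0556 × 1.041 ≈ 1.21382.
Nominal growth factor: 1.12989. Real growth factor = 1.12989 / 1.21382 ≈ 0.93085.
Annualized: 0.93085^(1/4) − 1 ≈ -0.01775.

-1.78%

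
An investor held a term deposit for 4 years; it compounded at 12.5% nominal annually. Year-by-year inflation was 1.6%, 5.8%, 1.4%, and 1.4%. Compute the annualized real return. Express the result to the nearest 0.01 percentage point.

9.72%

Cumulative inflation factor: 1.016 × 1.058 × 1.014 × 1.014 ≈ 1.10524.
Nominal growth factor: 1.60181. Real growth factor = 1.60181 / 1.10524 ≈ 1.44929.
Annualized: 1.44929^(1/4) − 1 ≈ 0.09721.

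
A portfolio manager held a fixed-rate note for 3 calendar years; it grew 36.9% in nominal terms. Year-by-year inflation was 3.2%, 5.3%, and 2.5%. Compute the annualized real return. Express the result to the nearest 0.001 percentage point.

Cumulative inflation factor: 1.032 × 1.053 × 1.025 ≈ 1.11386.
Nominal growth factor: 1.36900. Real growth factor = 1.36900 / 1.11386 ≈ 1.22906.
Annualized: 1.22906^(1/3) − 1 ≈ 0.07117.

7.117%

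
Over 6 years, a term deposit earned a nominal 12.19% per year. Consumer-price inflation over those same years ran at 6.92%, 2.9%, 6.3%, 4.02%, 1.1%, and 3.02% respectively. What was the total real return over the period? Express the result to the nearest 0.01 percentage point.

57.37%

Cumulative inflation factor: 1.0692 × 1.029 × 1.063 × 1.0402 × 1.011 × 1.0302 ≈ 1.26706.
Nominal growth factor: 1.99400. Real growth factor = 1.99400 / 1.26706 ≈ 1.57372.
Total real return ≈ 57.3721%.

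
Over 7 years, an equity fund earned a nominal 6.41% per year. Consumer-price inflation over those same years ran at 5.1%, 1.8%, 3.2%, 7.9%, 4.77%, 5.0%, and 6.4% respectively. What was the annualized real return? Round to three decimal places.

1.473%

Cumulative inflation factor: 1.051 × 1.018 × 1.032 × 1.079 × 1.0477 × 1.050 × 1.064 ≈ 1.39450.
Nominal growth factor: 1.54482. Real growth factor = 1.54482 / 1.39450 ≈ 1.10779.
Annualized: 1.10779^(1/7) − 1 ≈ 0.01473.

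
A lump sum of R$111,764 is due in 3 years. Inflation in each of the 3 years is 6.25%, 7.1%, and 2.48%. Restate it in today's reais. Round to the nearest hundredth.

Price-level factor over 3 years: 1.0625 × 1.071 × 1.0248 = 1.16615835.
Purchasing power today: R$111,764 divided by that factor.

R$95,839.47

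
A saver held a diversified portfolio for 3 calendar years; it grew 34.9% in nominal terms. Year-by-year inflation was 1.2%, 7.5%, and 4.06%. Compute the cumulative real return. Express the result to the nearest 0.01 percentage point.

Cumulative inflation factor: 1.012 × 1.075 × 1.0406 ≈ 1.13207.
Nominal growth factor: 1.34900. Real growth factor = 1.34900 / 1.13207 ≈ 1.19162.
Total real return ≈ 19.1624%.

19.16%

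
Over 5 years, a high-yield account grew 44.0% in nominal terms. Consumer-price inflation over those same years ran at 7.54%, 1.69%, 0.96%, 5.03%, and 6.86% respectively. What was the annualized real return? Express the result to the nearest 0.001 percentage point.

3.050%

Cumulative inflation factor: 1.0754 × 1.0169 × 1.0096 × 1.0503 × 1.0686 ≈ 1.23916.
Nominal growth factor: 1.44000. Real growth factor = 1.44000 / 1.23916 ≈ 1.16208.
Annualized: 1.16208^(1/5) − 1 ≈ 0.03050.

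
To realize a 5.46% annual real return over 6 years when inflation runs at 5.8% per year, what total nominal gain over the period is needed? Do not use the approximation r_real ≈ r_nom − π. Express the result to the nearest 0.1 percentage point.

Required annual nominal rate: (1+5.46%)(1+5.8%) − 1 = 11.57668%.
Cumulative over 6 years: (1 + 0.1157668)^6 − 1 ≈ 0.92948.

92.9%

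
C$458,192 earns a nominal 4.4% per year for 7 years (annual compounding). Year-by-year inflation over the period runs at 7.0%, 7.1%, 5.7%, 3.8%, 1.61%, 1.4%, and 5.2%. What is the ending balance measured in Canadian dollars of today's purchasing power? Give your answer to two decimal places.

Nominal value at maturity: C$458,192 × (1 + 4.4%)^7 ≈ C$619,371.18.
Price-level factor over 7 years: 1.070 × 1.071 × 1.057 × 1.038 × 1.0161 × 1.014 × 1.052 ≈ 1.3628113300.
The maturity value deflated by that factor is the answer in today's purchasing power.

C$454,480.50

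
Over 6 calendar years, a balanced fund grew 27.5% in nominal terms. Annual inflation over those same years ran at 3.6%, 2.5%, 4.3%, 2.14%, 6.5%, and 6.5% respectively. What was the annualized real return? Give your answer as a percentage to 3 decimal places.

Cumulative inflation factor: 1.036 × 1.025 × 1.043 × 1.0214 × 1.065 × 1.065 ≈ 1.28311.
Nominal growth factor: 1.27500. Real growth factor = 1.27500 / 1.28311 ≈ 0.99368.
Annualized: 0.99368^(1/6) − 1 ≈ -0.00106.

-0.106%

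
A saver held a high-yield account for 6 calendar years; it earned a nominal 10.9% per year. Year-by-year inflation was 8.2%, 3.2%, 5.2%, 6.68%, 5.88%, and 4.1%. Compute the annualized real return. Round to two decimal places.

Cumulative inflation factor: 1.082 × 1.032 × 1.052 × 1.0668 × 1.0588 × 1.041 ≈ 1.38124.
Nominal growth factor: 1.86033. Real growth factor = 1.86033 / 1.38124 ≈ 1.34685.
Annualized: 1.34685^(1/6) − 1 ≈ 0.05088.

5.09%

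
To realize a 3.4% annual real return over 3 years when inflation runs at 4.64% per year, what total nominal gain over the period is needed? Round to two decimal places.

26.66%

Required annual nominal rate: (1+3.4%)(1+4.64%) − 1 = 8.19776%.
Cumulative over 3 years: (1 + 0.0819776)^3 − 1 ≈ 0.26664.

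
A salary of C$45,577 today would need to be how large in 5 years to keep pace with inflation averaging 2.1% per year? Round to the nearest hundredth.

C$50,567.84

Cumulative price-level factor: (1+2.1%)^5 ≈ 1.1095035865.
The nominal amount required is C$45,577 scaled up by that factor.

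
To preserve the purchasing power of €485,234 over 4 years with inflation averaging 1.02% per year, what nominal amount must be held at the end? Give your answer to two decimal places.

Cumulative price-level factor: (1+1.02%)^4 ≈ 1.0414284957.
Multiplying €485,234 by the price-level factor gives the future nominal sum.

€505,336.51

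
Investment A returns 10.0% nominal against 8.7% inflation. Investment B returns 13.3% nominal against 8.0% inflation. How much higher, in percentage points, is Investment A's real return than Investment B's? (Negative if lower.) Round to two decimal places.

-3.71

Investment A real return: 1.100/1.087 − 1 = 1.196%.
Investment B real return: 1.133/1.080 − 1 = 4.907%.
Difference: 1.196 − 4.907 = -3.711 pp.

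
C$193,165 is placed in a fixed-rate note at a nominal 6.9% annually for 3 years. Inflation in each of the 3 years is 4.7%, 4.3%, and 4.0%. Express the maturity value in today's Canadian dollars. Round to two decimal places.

Nominal value at maturity: C$193,165 × (1 + 6.9%)^3 ≈ C$235,972.59.
Price-level factor over 3 years: 1.047 × 1.043 × 1.040 = 1.13570184.
Dividing the nominal maturity value by the price-level factor gives the value in today's money.

C$207,776.88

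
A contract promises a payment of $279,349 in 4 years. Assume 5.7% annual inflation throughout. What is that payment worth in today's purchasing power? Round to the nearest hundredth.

$223,793.35

Price-level factor over 4 years: (1 + 5.7%)^4 ≈ 1.2482453280.
Purchasing power today: $279,349 divided by that factor.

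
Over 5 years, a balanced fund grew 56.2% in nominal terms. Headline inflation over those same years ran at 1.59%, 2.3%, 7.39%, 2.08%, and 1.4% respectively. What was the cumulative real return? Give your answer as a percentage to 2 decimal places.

Cumulative inflation factor: 1.0159 × 1.023 × 1.0739 × 1.0208 × 1.014 ≈ 1.15523.
Nominal growth factor: 1.56200. Real growth factor = 1.56200 / 1.15523 ≈ 1.35211.
Total real return ≈ 35.2110%.

35.21%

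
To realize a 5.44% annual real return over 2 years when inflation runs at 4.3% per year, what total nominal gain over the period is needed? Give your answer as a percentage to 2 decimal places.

20.94%

Required annual nominal rate: (1+5.44%)(1+4.3%) − 1 = 9.97392%.
Cumulative over 2 years: (1 + 0.0997392)^2 − 1 ≈ 0.20943.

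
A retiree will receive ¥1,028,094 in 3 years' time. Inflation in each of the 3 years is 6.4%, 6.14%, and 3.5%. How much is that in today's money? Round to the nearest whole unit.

Price-level factor over 3 years: 1.064 × 1.0614 × 1.035 = 1.168856136.
Purchasing power today: ¥1,028,094 divided by that factor.

¥879,573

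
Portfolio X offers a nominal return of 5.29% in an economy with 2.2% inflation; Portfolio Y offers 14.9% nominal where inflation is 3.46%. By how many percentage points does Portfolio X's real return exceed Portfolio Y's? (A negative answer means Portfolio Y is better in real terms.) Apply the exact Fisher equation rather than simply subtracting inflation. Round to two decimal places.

Portfolio X real return: 1.0529/1.022 − 1 = 3.023%.
Portfolio Y real return: 1.149/1.0346 − 1 = 11.057%.
Difference: 3.023 − 11.057 = -8.034 pp.

-8.03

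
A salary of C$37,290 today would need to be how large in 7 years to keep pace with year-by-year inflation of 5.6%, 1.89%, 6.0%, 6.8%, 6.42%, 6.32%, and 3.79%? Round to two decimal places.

Cumulative price-level factor: 1.056 × 1.0189 × 1.060 × 1.068 × 1.0642 × 1.0632 × 1.0379 ≈ 1.4304290876.
The nominal amount required is C$37,290 scaled up by that factor.

C$53,340.70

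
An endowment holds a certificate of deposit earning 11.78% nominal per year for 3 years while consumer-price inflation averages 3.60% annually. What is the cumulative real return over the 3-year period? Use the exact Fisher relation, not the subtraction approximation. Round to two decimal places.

25.61%

The annual real rate is (1+11.78%)/(1+3.60%) − 1 = 7.8958%.
Compounded over 3 years: (1 + 0.078958)^3 − 1 ≈ 0.25607.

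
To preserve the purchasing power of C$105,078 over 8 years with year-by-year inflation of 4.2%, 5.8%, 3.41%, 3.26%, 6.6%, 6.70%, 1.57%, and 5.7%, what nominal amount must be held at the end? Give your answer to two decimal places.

C$151,050.41

Cumulative price-level factor: 1.042 × 1.058 × 1.0341 × 1.0326 × 1.066 × 1.0670 × 1.0157 × 1.057 ≈ 1.4375074674.
The nominal amount required is C$105,078 scaled up by that factor.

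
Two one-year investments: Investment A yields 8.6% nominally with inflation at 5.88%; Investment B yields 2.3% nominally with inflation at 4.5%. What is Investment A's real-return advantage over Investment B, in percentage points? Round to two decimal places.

4.67

Investment A real return: 1.086/1.0588 − 1 = 2.569%.
Investment B real return: 1.023/1.045 − 1 = -2.105%.
Difference: 2.569 − (-2.105) = 4.674 pp.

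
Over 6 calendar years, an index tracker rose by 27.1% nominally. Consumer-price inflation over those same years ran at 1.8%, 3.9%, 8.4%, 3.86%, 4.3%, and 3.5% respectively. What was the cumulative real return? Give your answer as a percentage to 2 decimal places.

-1.13%

Cumulative inflation factor: 1.018 × 1.039 × 1.084 × 1.0386 × 1.043 × 1.035 ≈ 1.28548.
Nominal growth factor: 1.27100. Real growth factor = 1.27100 / 1.28548 ≈ 0.98874.
Total real return ≈ -1.1265%.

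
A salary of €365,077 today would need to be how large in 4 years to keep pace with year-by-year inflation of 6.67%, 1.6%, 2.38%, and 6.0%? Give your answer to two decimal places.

Cumulative price-level factor: 1.0667 × 1.016 × 1.0238 × 1.060 ≈ 1.1761345109.
The nominal amount required is €365,077 scaled up by that factor.

€429,379.66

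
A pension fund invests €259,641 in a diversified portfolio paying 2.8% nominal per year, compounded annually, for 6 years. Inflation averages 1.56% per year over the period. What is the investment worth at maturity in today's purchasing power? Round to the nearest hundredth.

€279,251.69

Nominal value at maturity: €259,641 × (1 + 2.8%)^6 ≈ €306,430.48.
Price-level factor over 6 years: (1 + 1.56%)^6 ≈ 1.0973272222.
The maturity value deflated by that factor is the answer in today's purchasing power.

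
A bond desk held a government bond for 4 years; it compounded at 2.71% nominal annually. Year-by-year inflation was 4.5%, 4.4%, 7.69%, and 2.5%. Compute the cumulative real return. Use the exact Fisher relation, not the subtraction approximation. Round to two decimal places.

-7.59%

Cumulative inflation factor: 1.045 × 1.044 × 1.0769 × 1.025 ≈ 1.20425.
Nominal growth factor: 1.11289. Real growth factor = 1.11289 / 1.20425 ≈ 0.92413.
Total real return ≈ -7.5866%.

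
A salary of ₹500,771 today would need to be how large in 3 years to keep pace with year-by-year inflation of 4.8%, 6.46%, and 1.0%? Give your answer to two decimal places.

₹564,297.71

Cumulative price-level factor: 1.048 × 1.0646 × 1.010 = 1.126857808.
The nominal amount required is ₹500,771 scaled up by that factor.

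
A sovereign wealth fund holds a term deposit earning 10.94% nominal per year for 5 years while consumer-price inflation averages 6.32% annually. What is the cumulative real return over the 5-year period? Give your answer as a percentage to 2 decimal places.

23.70%

The annual real rate is (1+10.94%)/(1+6.32%) − 1 = 4.3454%.
Compounded over 5 years: (1 + 0.043454)^5 − 1 ≈ 0.23699.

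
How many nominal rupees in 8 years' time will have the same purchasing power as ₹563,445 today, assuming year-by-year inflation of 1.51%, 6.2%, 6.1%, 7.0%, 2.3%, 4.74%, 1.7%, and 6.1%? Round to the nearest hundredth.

₹797,275.79

Cumulative price-level factor: 1.0151 × 1.062 × 1.061 × 1.070 × 1.023 × 1.0474 × 1.017 × 1.061 ≈ 1.4150019756.
Multiplying ₹563,445 by the price-level factor gives the future nominal sum.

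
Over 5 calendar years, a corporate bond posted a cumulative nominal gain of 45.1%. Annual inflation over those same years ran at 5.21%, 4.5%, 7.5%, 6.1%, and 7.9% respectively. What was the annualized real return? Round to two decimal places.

Cumulative inflation factor: 1.0521 × 1.045 × 1.075 × 1.061 × 1.079 ≈ 1.35306.
Nominal growth factor: 1.45100. Real growth factor = 1.45100 / 1.35306 ≈ 1.07238.
Annualized: 1.07238^(1/5) − 1 ≈ 0.01407.

1.41%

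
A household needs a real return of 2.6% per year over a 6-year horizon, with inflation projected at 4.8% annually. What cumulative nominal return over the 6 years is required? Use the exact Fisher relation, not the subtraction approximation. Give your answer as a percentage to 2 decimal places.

Required annual nominal rate: (1+2.6%)(1+4.8%) − 1 = 7.5248%.
Cumulative over 6 years: (1 + 0.075248)^6 − 1 ≈ 0.54544.

54.54%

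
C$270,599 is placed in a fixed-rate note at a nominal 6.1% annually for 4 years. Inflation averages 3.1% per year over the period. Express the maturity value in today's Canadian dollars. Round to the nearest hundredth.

Nominal value at maturity: C$270,599 × (1 + 6.1%)^4 ≈ C$342,915.98.
Price-level factor over 4 years: (1 + 3.1%)^4 ≈ 1.1298860875.
Dividing the nominal maturity value by the price-level factor gives the value in today's money.

C$303,496.06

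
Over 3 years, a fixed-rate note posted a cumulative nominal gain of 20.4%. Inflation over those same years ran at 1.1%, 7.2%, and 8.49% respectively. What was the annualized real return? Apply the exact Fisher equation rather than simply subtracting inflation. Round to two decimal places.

Cumulative inflation factor: 1.011 × 1.072 × 1.0849 ≈ 1.17581.
Nominal growth factor: 1.20400. Real growth factor = 1.20400 / 1.17581 ≈ 1.02398.
Annualized: 1.02398^(1/3) − 1 ≈ 0.00793.

0.79%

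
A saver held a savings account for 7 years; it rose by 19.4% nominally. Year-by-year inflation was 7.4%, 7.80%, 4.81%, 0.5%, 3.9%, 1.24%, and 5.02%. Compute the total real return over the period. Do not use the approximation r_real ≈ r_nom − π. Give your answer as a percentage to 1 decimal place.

-11.4%

Cumulative inflation factor: 1.074 × 1.0780 × 1.0481 × 1.005 × 1.039 × 1.0124 × 1.0502 ≈ 1.34720.
Nominal growth factor: 1.19400. Real growth factor = 1.19400 / 1.34720 ≈ 0.88628.
Total real return ≈ -11.3716%.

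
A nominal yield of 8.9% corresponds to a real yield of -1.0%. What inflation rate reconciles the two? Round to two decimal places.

From (1+r_nom) = (1+r_real)(1+π), we get 1+π = (1 + 8.9%)/(1 − 1.0%) = 1.089/0.990 ≈ 1.10000.
So π ≈ 10.0000%.

10.00%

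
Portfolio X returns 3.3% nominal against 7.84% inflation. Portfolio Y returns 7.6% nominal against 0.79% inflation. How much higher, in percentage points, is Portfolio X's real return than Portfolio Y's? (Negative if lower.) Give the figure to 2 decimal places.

Portfolio X real return: 1.033/1.0784 − 1 = -4.210%.
Portfolio Y real return: 1.076/1.0079 − 1 = 6.757%.
Difference: -4.210 − 6.757 = -10.967 pp.

-10.97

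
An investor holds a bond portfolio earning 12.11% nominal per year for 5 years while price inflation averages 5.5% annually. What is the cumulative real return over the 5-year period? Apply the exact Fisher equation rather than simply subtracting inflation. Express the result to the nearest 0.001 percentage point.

The annual real rate is (1+12.11%)/(1+5.5%) − 1 = 6.2654%.
Compounded over 5 years: (1 + 0.062654)^5 − 1 ≈ 0.35506.

35.506%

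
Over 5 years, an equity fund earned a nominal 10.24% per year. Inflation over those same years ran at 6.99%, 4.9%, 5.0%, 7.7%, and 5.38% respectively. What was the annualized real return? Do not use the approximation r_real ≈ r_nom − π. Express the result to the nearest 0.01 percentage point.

4.01%

Cumulative inflation factor: 1.0699 × 1.049 × 1.050 × 1.077 × 1.0538 ≈ 1.33746.
Nominal growth factor: 1.62816. Real growth factor = 1.62816 / 1.33746 ≈ 1.21735.
Annualized: 1.21735^(1/5) − 1 ≈ 0.04012.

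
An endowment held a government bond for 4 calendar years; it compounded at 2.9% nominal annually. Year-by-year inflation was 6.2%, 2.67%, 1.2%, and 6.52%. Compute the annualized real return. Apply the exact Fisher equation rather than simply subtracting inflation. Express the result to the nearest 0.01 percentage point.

Cumulative inflation factor: 1.062 × 1.0267 × 1.012 × 1.0652 ≈ 1.17538.
Nominal growth factor: 1.12114. Real growth factor = 1.12114 / 1.17538 ≈ 0.95385.
Annualized: 0.95385^(1/4) − 1 ≈ -0.01174.

-1.17%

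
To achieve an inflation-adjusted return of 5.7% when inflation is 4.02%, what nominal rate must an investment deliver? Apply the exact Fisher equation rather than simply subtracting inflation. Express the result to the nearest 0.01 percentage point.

9.95%

By the Fisher equation, 1 + r_nom = (1 + 5.7%)(1 + 4.02%) = 1.057 × 1.0402 = 1.0994914.
So r_nom = 9.94914%.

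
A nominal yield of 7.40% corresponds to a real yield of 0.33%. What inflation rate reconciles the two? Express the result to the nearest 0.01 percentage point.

7.05%

From (1+r_nom) = (1+r_real)(1+π), we get 1+π = (1 + 7.40%)/(1 + 0.33%) = 1.0740/1.0033 ≈ 1.07047.
So π ≈ 7.0467%.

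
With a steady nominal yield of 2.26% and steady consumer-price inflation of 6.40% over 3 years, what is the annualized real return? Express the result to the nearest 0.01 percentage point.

With constant rates the annual real return is the same each year: (1+2.26%)/(1+6.40%) − 1 = -0.03891.

-3.89%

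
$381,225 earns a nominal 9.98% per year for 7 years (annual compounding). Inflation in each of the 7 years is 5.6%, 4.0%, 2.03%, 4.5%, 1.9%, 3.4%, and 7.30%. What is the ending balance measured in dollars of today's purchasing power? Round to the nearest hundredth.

$560,455.97

Nominal value at maturity: $381,225 × (1 + 9.98%)^7 ≈ $741,954.68.
Price-level factor over 7 years: 1.056 × 1.040 × 1.0203 × 1.045 × 1.019 × 1.034 × 1.0730 ≈ 1.3238411587.
Dividing the nominal maturity value by the price-level factor gives the value in today's money.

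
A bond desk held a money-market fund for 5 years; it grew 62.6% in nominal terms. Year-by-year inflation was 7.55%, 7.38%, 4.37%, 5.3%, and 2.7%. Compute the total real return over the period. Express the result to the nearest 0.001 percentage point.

Cumulative inflation factor: 1.0755 × 1.0738 × 1.0437 × 1.053 × 1.027 ≈ 1.30349.
Nominal growth factor: 1.62600. Real growth factor = 1.62600 / 1.30349 ≈ 1.24742.
Total real return ≈ 24.7419%.

24.742%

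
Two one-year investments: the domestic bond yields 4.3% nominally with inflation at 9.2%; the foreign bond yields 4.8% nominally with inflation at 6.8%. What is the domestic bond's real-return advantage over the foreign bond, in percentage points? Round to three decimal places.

The domestic bond real return: 1.043/1.092 − 1 = -4.4872%.
The foreign bond real return: 1.048/1.068 − 1 = -1.8727%.
Difference: -4.4872 − (-1.8727) = -2.6145 pp.

-2.615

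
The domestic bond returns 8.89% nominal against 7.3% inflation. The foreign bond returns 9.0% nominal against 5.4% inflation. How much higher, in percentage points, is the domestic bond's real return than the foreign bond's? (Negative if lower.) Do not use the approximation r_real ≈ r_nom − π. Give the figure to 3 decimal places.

The domestic bond real return: 1.0889/1.073 − 1 = 1.4818%.
The foreign bond real return: 1.090/1.054 − 1 = 3.4156%.
Difference: 1.4818 − 3.4156 = -1.9338 pp.

-1.934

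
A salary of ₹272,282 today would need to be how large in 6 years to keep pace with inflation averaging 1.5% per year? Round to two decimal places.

Cumulative price-level factor: (1+1.5%)^6 ≈ 1.0934432639.
Multiplying ₹272,282 by the price-level factor gives the future nominal sum.

₹297,724.92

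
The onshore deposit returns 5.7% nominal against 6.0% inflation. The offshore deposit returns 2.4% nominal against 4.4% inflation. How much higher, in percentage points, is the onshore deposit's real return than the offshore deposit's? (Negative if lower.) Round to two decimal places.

1.63

The onshore deposit real return: 1.057/1.060 − 1 = -0.283%.
The offshore deposit real return: 1.024/1.044 − 1 = -1.916%.
Difference: -0.283 − (-1.916) = 1.633 pp.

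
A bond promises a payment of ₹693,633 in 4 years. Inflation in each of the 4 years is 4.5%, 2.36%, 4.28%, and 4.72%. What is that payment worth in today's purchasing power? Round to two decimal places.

₹593,816.86

Price-level factor over 4 years: 1.045 × 1.0236 × 1.0428 × 1.0472 ≈ 1.1680924684.
Purchasing power today: ₹693,633 divided by that factor.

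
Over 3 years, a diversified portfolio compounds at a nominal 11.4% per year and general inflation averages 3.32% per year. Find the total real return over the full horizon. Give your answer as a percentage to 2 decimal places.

The annual real rate is (1+11.4%)/(1+3.32%) − 1 = 7.8204%.
Compounded over 3 years: (1 + 0.078204)^3 − 1 ≈ 0.25344.

25.34%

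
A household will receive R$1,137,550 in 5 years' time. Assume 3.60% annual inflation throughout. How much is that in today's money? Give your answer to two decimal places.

Price-level factor over 5 years: (1 + 3.60%)^5 ≈ 1.1934350185.
Purchasing power today: R$1,137,550 divided by that factor.

R$953,172.97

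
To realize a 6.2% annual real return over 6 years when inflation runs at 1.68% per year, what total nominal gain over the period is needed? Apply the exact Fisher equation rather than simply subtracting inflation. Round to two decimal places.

Required annual nominal rate: (1+6.2%)(1+1.68%) − 1 = 7.98416%.
Cumulative over 6 years: (1 + 0.0798416)^6 − 1 ≈ 0.58548.

58.55%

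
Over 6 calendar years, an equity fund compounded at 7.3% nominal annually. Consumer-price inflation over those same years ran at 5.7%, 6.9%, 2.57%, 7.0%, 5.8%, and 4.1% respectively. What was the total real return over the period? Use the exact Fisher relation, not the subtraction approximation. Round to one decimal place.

11.7%

Cumulative inflation factor: 1.057 × 1.069 × 1.0257 × 1.070 × 1.058 × 1.041 ≈ 1.36582.
Nominal growth factor: 1.52615. Real growth factor = 1.52615 / 1.36582 ≈ 1.11739.
Total real return ≈ 11.7391%.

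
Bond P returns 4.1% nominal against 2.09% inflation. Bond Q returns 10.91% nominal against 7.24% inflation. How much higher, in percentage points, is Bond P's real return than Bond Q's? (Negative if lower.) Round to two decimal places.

-1.45

Bond P real return: 1.041/1.0209 − 1 = 1.969%.
Bond Q real return: 1.1091/1.0724 − 1 = 3.422%.
Difference: 1.969 − 3.422 = -1.453 pp.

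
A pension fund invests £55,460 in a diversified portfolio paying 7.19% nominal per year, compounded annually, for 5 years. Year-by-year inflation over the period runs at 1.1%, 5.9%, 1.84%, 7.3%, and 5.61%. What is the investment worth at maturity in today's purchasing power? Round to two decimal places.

Nominal value at maturity: £55,460 × (1 + 7.19%)^5 ≈ £78,478.60.
Price-level factor over 5 years: 1.011 × 1.059 × 1.0184 × 1.073 × 1.0561 ≈ 1.2355782960.
Dividing the nominal maturity value by the price-level factor gives the value in today's money.

£63,515.68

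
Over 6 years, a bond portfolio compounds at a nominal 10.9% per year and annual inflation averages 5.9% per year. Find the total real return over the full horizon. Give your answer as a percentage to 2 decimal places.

31.89%

The annual real rate is (1+10.9%)/(1+5.9%) − 1 = 4.7214%.
Compounded over 6 years: (1 + 0.047214)^6 − 1 ≈ 0.31891.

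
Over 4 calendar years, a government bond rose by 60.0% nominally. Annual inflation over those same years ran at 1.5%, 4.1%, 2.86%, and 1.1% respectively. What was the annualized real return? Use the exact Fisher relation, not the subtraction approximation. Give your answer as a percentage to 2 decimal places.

9.85%

Cumulative inflation factor: 1.015 × 1.041 × 1.0286 × 1.011 ≈ 1.09879.
Nominal growth factor: 1.60000. Real growth factor = 1.60000 / 1.09879 ≈ 1.45615.
Annualized: 1.45615^(1/4) − 1 ≈ 0.09850.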